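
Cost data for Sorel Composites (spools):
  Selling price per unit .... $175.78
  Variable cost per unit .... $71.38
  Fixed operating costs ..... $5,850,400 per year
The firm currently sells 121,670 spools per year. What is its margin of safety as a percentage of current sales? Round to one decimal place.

53.9%

Contribution margin per unit = $175.78 − $71.38 = $104.40. Break-even units = $5,850,400 ÷ $104.40 = 56,038.31; break-even revenue = 56,038.31 × $175.78 = $9,850,414.87.
Actual sales revenue = 121,670 × $175.78 = $21,387,152.60.
Margin of safety = ($21,387,152.60 − $9,850,414.87) ÷ $21,387,152.60 = 53.9%.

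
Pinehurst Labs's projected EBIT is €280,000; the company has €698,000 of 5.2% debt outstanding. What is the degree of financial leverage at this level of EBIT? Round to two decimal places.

Annual interest charges come to €36,296.00.
Degree of financial leverage = EBIT / (EBIT − interest) = €280,000 / €243,704.00 = 1.1489.

1.15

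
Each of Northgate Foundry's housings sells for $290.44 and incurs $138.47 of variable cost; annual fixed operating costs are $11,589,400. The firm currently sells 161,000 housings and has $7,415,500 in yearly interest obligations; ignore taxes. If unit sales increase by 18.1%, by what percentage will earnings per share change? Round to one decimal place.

+81.1%

At 161,000 units, contribution = 161,000 × $151.97 = $24,467,170.00.
Operating income = contribution − fixed costs = $24,467,170.00 − $11,589,400 = $12,877,770.00.
Interest = $7,415,500.00, so EBIT − I = $5,462,270.00.
DCL = total CM / (EBIT − I) = $24,467,170.00 / $5,462,270.00 = 4.4793.
EPS therefore changes by 4.4793 × (+18.1%) = +81.1%.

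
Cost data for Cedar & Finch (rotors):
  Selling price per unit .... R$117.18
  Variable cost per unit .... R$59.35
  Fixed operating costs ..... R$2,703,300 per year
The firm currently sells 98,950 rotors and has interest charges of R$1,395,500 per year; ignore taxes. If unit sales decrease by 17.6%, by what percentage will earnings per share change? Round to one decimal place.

Total contribution margin = 98,950 × R$57.83 = R$5,722,278.50.
EBIT = R$5,722,278.50 − R$2,703,300 = R$3,018,978.50.
Interest = R$1,395,500.00, so EBIT − I = R$1,623,478.50.
Degree of combined leverage = contribution ÷ (EBIT − I) = R$5,722,278.50 ÷ R$1,623,478.50 = 3.5247.
EPS therefore changes by 3.5247 × (-17.6%) = -62.0%.

-62.0%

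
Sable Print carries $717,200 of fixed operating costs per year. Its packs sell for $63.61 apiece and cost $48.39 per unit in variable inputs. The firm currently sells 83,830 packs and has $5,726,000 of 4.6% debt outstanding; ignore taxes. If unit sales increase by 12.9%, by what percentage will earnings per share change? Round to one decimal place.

+55.7%

Contribution at this volume is 83,830 × $15.22 = $1,275,892.60.
Operating income = contribution − fixed costs = $1,275,892.60 − $717,200 = $558,692.60.
After interest of $263,396.00, pre-tax earnings = $295,296.60.
DCL = total CM / (EBIT − I) = $1,275,892.60 / $295,296.60 = 4.3207.
%ΔEPS = DCL × %ΔSales = 4.3207 × +12.9% = +55.7%.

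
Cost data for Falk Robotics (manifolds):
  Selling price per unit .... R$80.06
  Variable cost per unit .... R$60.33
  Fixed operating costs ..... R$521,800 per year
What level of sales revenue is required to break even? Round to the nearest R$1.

CM per unit = R$80.06 − R$60.33 = R$19.73; CM ratio = R$19.73 / R$80.06 = 0.2464.
Break-even revenue = fixed costs × price ÷ CM = R$521,800 × R$80.06 ÷ R$19.73 = R$2,117,350.

R$2,117,350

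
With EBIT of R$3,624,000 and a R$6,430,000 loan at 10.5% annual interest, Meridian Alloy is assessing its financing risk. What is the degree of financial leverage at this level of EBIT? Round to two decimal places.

Interest = R$675,150.00.
DFL = EBIT ÷ (EBIT − I) = R$3,624,000 ÷ (R$3,624,000 − R$675,150.00) = R$3,624,000 ÷ R$2,948,850.00 = 1.2290.

1.23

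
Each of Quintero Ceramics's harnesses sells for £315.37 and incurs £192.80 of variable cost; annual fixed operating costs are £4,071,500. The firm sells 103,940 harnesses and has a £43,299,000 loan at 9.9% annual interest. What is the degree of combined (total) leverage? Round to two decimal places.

Total contribution margin = 103,940 × £122.57 = £12,739,925.80.
Subtracting fixed costs: EBIT = £12,739,925.80 − £4,071,500 = £8,668,425.80. Interest = £4,286,601.00.
DOL = £12,739,925.80 ÷ £8,668,425.80 = 1.4697; DFL = £8,668,425.80 ÷ £4,381,824.80 = 1.9783.
Combined leverage = 1.4697 × 1.9783 = 2.9075.

2.91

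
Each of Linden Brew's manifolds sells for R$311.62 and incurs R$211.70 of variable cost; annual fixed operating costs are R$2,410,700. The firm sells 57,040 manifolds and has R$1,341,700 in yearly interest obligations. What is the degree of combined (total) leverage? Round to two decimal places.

2.93

Total contribution margin = 57,040 × R$99.92 = R$5,699,436.80.
Subtracting fixed costs: EBIT = R$5,699,436.80 − R$2,410,700 = R$3,288,736.80. Interest = R$1,341,700.00.
DOL = R$5,699,436.80 ÷ R$3,288,736.80 = 1.7330; DFL = R$3,288,736.80 ÷ R$1,947,036.80 = 1.6891.
Combined leverage = 1.7330 × 1.6891 = 2.9272.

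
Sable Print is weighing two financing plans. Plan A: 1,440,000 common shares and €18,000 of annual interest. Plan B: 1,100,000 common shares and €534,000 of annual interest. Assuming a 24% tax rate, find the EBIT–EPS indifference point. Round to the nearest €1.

€2,203,412

Set EPS_A = EPS_B: (EBIT − €18,000)(1 − 0.24) ÷ 1,440,000 = (EBIT − €534,000)(1 − 0.24) ÷ 1,100,000.
Cancelling (1 − t) and cross-multiplying: 1,100,000·(EBIT − 18,000) = 1,440,000·(EBIT − 534,000).
Solving, EBIT = (534,000·1,440,000 − 18,000·1,100,000) / (1,440,000 − 1,100,000) = 749,160,000,000 / 340,000 = 2,203,411.76.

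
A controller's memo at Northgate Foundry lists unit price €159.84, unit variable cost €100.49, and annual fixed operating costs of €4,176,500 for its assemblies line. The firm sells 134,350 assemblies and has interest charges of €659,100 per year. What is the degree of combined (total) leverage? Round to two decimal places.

At 134,350 units, contribution = 134,350 × €59.35 = €7,973,672.50.
EBIT = €7,973,672.50 − €4,176,500 = €3,797,172.50. Interest = €659,100.00.
DOL = €7,973,672.50 ÷ €3,797,172.50 = 2.0999; DFL = €3,797,172.50 ÷ €3,138,072.50 = 1.2100.
DCL = DOL × DFL = 2.0999 × 1.2100 = 2.5409.

2.54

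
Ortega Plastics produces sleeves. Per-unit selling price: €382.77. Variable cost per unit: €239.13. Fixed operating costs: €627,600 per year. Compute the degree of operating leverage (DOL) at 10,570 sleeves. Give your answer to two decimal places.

Contribution at this volume is 10,570 × €143.64 = €1,518,274.80.
EBIT = €1,518,274.80 − €627,600 = €890,674.80.
Degree of operating leverage = €1,518,274.80 / €890,674.80 = 1.7046.

1.70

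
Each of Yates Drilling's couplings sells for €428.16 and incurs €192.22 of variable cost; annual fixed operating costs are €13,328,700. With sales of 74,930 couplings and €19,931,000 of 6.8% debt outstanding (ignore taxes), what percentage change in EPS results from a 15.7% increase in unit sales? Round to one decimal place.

+92.7%

Total contribution margin = 74,930 × €235.94 = €17,678,984.20.
Operating income = contribution − fixed costs = €17,678,984.20 − €13,328,700 = €4,350,284.20.
After interest of €1,355,308.00, pre-tax earnings = €2,994,976.20.
DCL = total CM / (EBIT − I) = €17,678,984.20 / €2,994,976.20 = 5.9029.
EPS therefore changes by 5.9029 × (+15.7%) = +92.7%.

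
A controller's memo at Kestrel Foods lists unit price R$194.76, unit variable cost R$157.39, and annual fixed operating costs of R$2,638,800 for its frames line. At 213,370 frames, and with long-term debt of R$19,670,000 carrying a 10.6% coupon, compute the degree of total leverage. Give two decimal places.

Total contribution margin = 213,370 × R$37.37 = R$7,973,636.90.
Subtracting fixed costs: EBIT = R$7,973,636.90 − R$2,638,800 = R$5,334,836.90. Interest = R$2,085,020.00.
DOL = R$7,973,636.90 ÷ R$5,334,836.90 = 1.4946; DFL = R$5,334,836.90 ÷ R$3,249,816.90 = 1.6416.
DCL = DOL × DFL = 1.4946 × 1.6416 = 2.4535.

2.45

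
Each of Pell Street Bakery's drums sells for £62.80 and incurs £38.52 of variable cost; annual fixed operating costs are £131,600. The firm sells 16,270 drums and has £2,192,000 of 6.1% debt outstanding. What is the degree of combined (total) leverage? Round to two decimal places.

3.05

At 16,270 units, contribution = 16,270 × £24.28 = £395,035.60.
EBIT = £395,035.60 − £131,600 = £263,435.60. Interest = £133,712.00, so EBIT − I = £129,723.60.
DCL = contribution ÷ (EBIT − I) = £395,035.60 ÷ £129,723.60 = 3.0452.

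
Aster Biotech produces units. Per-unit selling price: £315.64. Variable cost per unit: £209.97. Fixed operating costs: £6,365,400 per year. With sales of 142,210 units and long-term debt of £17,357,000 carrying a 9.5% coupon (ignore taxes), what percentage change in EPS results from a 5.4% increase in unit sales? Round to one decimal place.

At 142,210 units, contribution = 142,210 × £105.67 = £15,027,330.70.
Operating income = contribution − fixed costs = £15,027,330.70 − £6,365,400 = £8,661,930.70.
Interest = £1,648,915.00, so EBIT − I = £7,013,015.70.
DCL = total CM / (EBIT − I) = £15,027,330.70 / £7,013,015.70 = 2.1428.
%ΔEPS = DCL × %ΔSales = 2.1428 × +5.4% = +11.6%.

+11.6%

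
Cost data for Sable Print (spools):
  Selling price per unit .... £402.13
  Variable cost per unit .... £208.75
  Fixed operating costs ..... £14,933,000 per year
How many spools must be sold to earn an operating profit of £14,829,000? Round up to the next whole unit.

Contribution margin per unit = £402.13 − £208.75 = £193.38.
Required volume = (fixed costs + target profit) ÷ CM = (£14,933,000 + £14,829,000) ÷ £193.38 = 153,904.23, so 153,905 spools.

153,905 spools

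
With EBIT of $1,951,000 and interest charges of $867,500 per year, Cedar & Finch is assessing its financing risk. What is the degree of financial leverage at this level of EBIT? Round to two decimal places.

Annual interest charges come to $867,500.00.
Degree of financial leverage = EBIT / (EBIT − interest) = $1,951,000 / $1,083,500.00 = 1.8006.

1.80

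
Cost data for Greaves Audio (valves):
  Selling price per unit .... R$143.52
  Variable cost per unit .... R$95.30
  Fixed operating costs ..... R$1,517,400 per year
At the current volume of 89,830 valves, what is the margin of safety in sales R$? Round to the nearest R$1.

R$8,376,075

Unit CM = price − variable cost = R$143.52 − R$95.30 = R$48.22. Break-even units = R$1,517,400 ÷ R$48.22 = 31,468.27; break-even revenue = 31,468.27 × R$143.52 = R$4,516,326.17.
Current sales = 89,830 × R$143.52 = R$12,892,401.60.
Margin of safety = R$12,892,401.60 − R$4,516,326.17 = R$8,376,075.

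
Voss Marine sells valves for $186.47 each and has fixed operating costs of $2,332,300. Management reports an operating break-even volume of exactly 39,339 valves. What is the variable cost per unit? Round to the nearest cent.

At break-even, FC = Q × (P − VC), so P − VC = $2,332,300 ÷ 39,339 = $59.2872.
Variable cost per unit = $186.47 − $59.2872 = $127.18.

$127.18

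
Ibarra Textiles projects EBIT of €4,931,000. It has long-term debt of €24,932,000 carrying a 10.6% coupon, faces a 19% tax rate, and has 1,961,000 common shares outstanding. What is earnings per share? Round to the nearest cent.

Interest = €2,642,792.00, so EBT = €4,931,000 − €2,642,792.00 = €2,288,208.00.
After tax at 19%: net income = €2,288,208.00 × 0.81 = €1,853,448.48.
EPS = €1,853,448.48 ÷ 1,961,000 = €0.95.

€0.95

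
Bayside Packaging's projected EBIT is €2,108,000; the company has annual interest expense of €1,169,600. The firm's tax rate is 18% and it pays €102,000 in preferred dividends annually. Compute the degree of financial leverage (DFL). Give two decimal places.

2.59

Interest = €1,169,600.00.
Pre-tax preferred-dividend burden = €102,000 ÷ (1 − 0.18) = €124,390.24.
DFL = EBIT ÷ [EBIT − I − D_p/(1−t)] = €2,108,000 ÷ [€2,108,000 − €1,169,600.00 − €124,390.24] = €2,108,000 ÷ €814,009.76 = 2.5896.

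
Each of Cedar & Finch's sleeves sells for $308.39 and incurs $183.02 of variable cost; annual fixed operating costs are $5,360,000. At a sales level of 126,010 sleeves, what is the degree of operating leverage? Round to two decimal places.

Contribution at this volume is 126,010 × $125.37 = $15,797,873.70.
Subtracting fixed costs: EBIT = $15,797,873.70 − $5,360,000 = $10,437,873.70.
DOL = contribution ÷ EBIT = $15,797,873.70 ÷ $10,437,873.70 = 1.5135.

1.51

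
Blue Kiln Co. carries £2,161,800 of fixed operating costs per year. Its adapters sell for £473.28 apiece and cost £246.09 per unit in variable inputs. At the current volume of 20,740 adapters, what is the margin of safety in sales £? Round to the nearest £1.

£5,312,386

Each unit contributes £473.28 − £246.09 = £227.19. Break-even units = £2,161,800 ÷ £227.19 = 9,515.38; break-even revenue = 9,515.38 × £473.28 = £4,503,440.75.
Current sales = 20,740 × £473.28 = £9,815,827.20.
Margin of safety = £9,815,827.20 − £4,503,440.75 = £5,312,386.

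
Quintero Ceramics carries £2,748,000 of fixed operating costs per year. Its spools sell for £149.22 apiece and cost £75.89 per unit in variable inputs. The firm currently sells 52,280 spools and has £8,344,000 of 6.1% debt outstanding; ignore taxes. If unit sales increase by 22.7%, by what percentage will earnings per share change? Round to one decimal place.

+150.9%

At 52,280 units, contribution = 52,280 × £73.33 = £3,833,692.40.
Operating income = contribution − fixed costs = £3,833,692.40 − £2,748,000 = £1,085,692.40.
After interest of £508,984.00, pre-tax earnings = £576,708.40.
DCL = total CM / (EBIT − I) = £3,833,692.40 / £576,708.40 = 6.6475.
%ΔEPS = DCL × %ΔSales = 6.6475 × +22.7% = +150.9%.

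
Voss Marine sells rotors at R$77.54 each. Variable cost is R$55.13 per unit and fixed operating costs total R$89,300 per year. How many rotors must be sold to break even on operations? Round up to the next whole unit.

Unit CM = price − variable cost = R$77.54 − R$55.13 = R$22.41.
Break-even volume = fixed costs ÷ CM per unit = R$89,300 ÷ R$22.41 = 3,984.83, so 3,985 rotors.

3,985 rotors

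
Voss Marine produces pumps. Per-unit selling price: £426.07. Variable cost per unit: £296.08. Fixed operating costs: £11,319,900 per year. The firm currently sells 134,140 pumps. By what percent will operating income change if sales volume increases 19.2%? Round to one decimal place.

Total contribution margin = 134,140 × £129.99 = £17,436,858.60.
Subtracting fixed costs: EBIT = £17,436,858.60 − £11,319,900 = £6,116,958.60.
So DOL = total CM / EBIT = £17,436,858.60 / £6,116,958.60 = 2.8506.
So EBIT moves 2.8506 × (+19.2%) = +54.7%.

+54.7%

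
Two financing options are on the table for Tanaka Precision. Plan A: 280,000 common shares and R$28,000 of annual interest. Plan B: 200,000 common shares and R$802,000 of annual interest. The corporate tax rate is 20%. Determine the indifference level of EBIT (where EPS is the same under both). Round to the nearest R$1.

R$2,737,000

At indifference, (EBIT − 28,000)(1 − t)/280,000 = (EBIT − 802,000)(1 − t)/200,000.
The (1 − t) factor cancels: (EBIT − 28,000) × 200,000 = (EBIT − 802,000) × 280,000.
EBIT × (280,000 − 200,000) = 802,000 × 280,000 − 28,000 × 200,000 = 218,960,000,000, so EBIT = 218,960,000,000 ÷ 80,000 = 2,737,000.00.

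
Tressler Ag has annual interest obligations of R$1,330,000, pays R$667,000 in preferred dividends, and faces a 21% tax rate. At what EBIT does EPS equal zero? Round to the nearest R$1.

Preferred dividends are paid after tax, so their pre-tax equivalent is R$667,000 ÷ (1 − 0.21) = R$844,303.80.
Financial break-even EBIT = interest + D_p ÷ (1 − t) = R$1,330,000 + R$844,303.80 = R$2,174,303.80.

R$2,174,304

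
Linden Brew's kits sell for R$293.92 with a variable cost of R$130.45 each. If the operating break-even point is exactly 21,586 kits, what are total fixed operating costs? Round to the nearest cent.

R$3,528,663.42

Contribution margin per unit = R$293.92 − R$130.45 = R$163.47.
Since BE = FC / CM, FC = 21,586 × R$163.47 = R$3,528,663.42.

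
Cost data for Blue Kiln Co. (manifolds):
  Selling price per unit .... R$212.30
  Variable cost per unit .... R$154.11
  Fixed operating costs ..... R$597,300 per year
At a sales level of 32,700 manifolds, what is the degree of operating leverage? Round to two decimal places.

1.46

At 32,700 units, contribution = 32,700 × R$58.19 = R$1,902,813.00.
EBIT = R$1,902,813.00 − R$597,300 = R$1,305,513.00.
DOL = contribution ÷ EBIT = R$1,902,813.00 ÷ R$1,305,513.00 = 1.4575.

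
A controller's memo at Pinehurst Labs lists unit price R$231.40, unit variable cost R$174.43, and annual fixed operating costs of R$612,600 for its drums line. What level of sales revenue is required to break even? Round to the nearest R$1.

R$2,488,251

CM per unit = R$231.40 − R$174.43 = R$56.97; CM ratio = R$56.97 / R$231.40 = 0.2462.
Break-even sales = FC ÷ CM ratio = R$612,600 × R$231.40 / R$56.97 = R$2,488,251.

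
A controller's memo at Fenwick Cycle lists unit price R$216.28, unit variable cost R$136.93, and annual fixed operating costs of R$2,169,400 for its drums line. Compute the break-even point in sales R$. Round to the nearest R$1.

Contribution margin per unit = R$216.28 − R$136.93 = R$79.35, a CM ratio of R$79.35 ÷ R$216.28 = 0.3669.
Break-even sales = FC ÷ CM ratio = R$2,169,400 × R$216.28 / R$79.35 = R$5,913,016.

R$5,913,016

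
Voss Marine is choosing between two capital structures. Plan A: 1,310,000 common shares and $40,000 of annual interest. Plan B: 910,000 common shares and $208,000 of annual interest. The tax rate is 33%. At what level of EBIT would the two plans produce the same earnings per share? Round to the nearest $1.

$590,200

At indifference, (EBIT − 40,000)(1 − t)/1,310,000 = (EBIT − 208,000)(1 − t)/910,000.
Cancelling (1 − t) and cross-multiplying: 910,000·(EBIT − 40,000) = 1,310,000·(EBIT − 208,000).
EBIT × (1,310,000 − 910,000) = 208,000 × 1,310,000 − 40,000 × 910,000 = 236,080,000,000, so EBIT = 236,080,000,000 ÷ 400,000 = 590,200.00.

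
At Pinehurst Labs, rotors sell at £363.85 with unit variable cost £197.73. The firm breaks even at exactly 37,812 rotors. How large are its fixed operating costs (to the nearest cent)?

£6,281,329.44

Each unit contributes £363.85 − £197.73 = £166.12.
Since BE = FC / CM, FC = 37,812 × £166.12 = £6,281,329.44.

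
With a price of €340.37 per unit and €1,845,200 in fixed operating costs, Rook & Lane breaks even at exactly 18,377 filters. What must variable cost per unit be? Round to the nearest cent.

€239.96

At break-even, FC = Q × (P − VC), so P − VC = €1,845,200 ÷ 18,377 = €100.4081.
Hence VC = price − CM = €340.37 − €100.4081 = €239.96.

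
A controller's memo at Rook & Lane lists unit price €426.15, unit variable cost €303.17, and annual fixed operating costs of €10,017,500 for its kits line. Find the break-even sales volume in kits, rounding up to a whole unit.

Each unit contributes €426.15 − €303.17 = €122.98.
Break-even Q = €10,017,500 / €122.98 = 81,456.33 → 81,457 kits.

81,457 kits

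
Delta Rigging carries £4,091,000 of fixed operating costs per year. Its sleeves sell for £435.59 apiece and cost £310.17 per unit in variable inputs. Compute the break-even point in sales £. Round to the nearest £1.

£14,208,250

Contribution margin per unit = £435.59 − £310.17 = £125.42, a CM ratio of £125.42 ÷ £435.59 = 0.2879.
Break-even revenue = fixed costs × price ÷ CM = £4,091,000 × £435.59 ÷ £125.42 = £14,208,250.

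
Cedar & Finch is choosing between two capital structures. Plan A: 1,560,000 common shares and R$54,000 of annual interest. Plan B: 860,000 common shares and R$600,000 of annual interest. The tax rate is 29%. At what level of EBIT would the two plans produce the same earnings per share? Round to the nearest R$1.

At indifference, (EBIT − 54,000)(1 − t)/1,560,000 = (EBIT − 600,000)(1 − t)/860,000.
Cancelling (1 − t) and cross-multiplying: 860,000·(EBIT − 54,000) = 1,560,000·(EBIT − 600,000).
EBIT × (1,560,000 − 860,000) = 600,000 × 1,560,000 − 54,000 × 860,000 = 889,560,000,000, so EBIT = 889,560,000,000 ÷ 700,000 = 1,270,800.00.

R$1,270,800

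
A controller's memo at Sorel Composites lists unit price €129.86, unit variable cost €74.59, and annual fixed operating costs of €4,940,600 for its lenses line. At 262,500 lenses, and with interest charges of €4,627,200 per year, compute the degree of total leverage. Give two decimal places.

Contribution at this volume is 262,500 × €55.27 = €14,508,375.00.
Subtracting fixed costs: EBIT = €14,508,375.00 − €4,940,600 = €9,567,775.00. Interest = €4,627,200.00.
DOL = €14,508,375.00 ÷ €9,567,775.00 = 1.5164; DFL = €9,567,775.00 ÷ €4,940,575.00 = 1.9366.
DCL = DOL × DFL = 1.5164 × 1.9366 = 2.9367.

2.94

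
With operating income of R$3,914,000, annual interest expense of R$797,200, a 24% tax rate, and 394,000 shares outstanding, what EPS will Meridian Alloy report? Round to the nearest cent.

Interest = R$797,200.00, so EBT = R$3,914,000 − R$797,200.00 = R$3,116,800.00.
After tax at 24%: net income = R$3,116,800.00 × 0.76 = R$2,368,768.00.
EPS = R$2,368,768.00 ÷ 394,000 = R$6.01.

R$6.01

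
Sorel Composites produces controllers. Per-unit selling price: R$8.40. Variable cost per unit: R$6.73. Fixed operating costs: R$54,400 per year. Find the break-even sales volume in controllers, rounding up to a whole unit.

Contribution margin per unit = R$8.40 − R$6.73 = R$1.67.
Units to break even: R$54,400 ÷ R$1.67 = 32,574.85, rounded up to 32,575.

32,575 controllers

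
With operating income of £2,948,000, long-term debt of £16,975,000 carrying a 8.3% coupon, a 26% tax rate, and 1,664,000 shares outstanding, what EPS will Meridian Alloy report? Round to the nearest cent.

£0.68

Interest = £1,408,925.00, so EBT = £2,948,000 − £1,408,925.00 = £1,539,075.00.
Net income = £1,539,075.00 × (1 − 0.26) = £1,138,915.50.
EPS = £1,138,915.50 ÷ 1,664,000 = £0.68.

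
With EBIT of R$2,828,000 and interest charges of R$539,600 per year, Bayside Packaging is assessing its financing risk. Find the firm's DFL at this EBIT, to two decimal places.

Annual interest charges come to R$539,600.00.
DFL = EBIT ÷ (EBIT − I) = R$2,828,000 ÷ (R$2,828,000 − R$539,600.00) = R$2,828,000 ÷ R$2,288,400.00 = 1.2358.

1.24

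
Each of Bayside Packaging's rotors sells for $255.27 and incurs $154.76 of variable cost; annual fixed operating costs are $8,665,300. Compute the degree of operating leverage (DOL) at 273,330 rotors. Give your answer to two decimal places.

Total contribution margin = 273,330 × $100.51 = $27,472,398.30.
Operating income = contribution − fixed costs = $27,472,398.30 − $8,665,300 = $18,807,098.30.
Degree of operating leverage = $27,472,398.30 / $18,807,098.30 = 1.4607.

1.46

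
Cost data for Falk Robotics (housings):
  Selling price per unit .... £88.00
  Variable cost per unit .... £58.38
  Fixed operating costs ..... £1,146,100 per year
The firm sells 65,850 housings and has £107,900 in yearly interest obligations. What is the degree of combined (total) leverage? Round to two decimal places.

2.80

Total contribution margin = 65,850 × £29.62 = £1,950,477.00.
EBIT = £1,950,477.00 − £1,146,100 = £804,377.00. Interest = £107,900.00.
DOL = £1,950,477.00 ÷ £804,377.00 = 2.4248; DFL = £804,377.00 ÷ £696,477.00 = 1.1549.
DCL = DOL × DFL = 2.4248 × 1.1549 = 2.8004.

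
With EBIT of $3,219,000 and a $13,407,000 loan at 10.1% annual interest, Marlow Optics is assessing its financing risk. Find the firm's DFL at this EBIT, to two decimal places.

Interest = $1,354,107.00.
DFL = EBIT ÷ (EBIT − I) = $3,219,000 ÷ ($3,219,000 − $1,354,107.00) = $3,219,000 ÷ $1,864,893.00 = 1.7261.

1.73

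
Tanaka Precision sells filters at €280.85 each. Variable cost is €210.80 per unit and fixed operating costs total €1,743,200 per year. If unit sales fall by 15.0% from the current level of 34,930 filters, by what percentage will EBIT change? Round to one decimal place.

Contribution at this volume is 34,930 × €70.05 = €2,446,846.50.
Operating income = contribution − fixed costs = €2,446,846.50 − €1,743,200 = €703,646.50.
So DOL = total CM / EBIT = €2,446,846.50 / €703,646.50 = 3.4774.
%ΔEBIT = DOL × %ΔSales = 3.4774 × -15.0% = -52.2%.

-52.2%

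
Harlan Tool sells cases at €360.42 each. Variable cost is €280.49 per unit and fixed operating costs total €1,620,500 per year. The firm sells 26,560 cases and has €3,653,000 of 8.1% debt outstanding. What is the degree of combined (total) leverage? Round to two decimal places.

10.28

Total contribution margin = 26,560 × €79.93 = €2,122,940.80.
Operating income = contribution − fixed costs = €2,122,940.80 − €1,620,500 = €502,440.80. Interest = €295,893.00, so EBIT − I = €206,547.80.
Degree of total leverage = total CM / (EBIT − interest) = €2,122,940.80 / €206,547.80 = 10.2782.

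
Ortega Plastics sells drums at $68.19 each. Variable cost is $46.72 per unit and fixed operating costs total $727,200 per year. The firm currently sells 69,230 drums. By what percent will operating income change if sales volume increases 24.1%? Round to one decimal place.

+47.2%

At 69,230 units, contribution = 69,230 × $21.47 = $1,486,368.10.
Operating income = contribution − fixed costs = $1,486,368.10 − $727,200 = $759,168.10.
DOL = contribution ÷ EBIT = $1,486,368.10 ÷ $759,168.10 = 1.9579.
Operating income changes by 1.9579 × +24.1% = +47.2%.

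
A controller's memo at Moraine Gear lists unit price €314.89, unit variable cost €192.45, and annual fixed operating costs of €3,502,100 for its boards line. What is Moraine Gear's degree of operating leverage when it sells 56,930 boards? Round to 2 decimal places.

2.01

Contribution at this volume is 56,930 × €122.44 = €6,970,509.20.
Operating income = contribution − fixed costs = €6,970,509.20 − €3,502,100 = €3,468,409.20.
Degree of operating leverage = €6,970,509.20 / €3,468,409.20 = 2.0097.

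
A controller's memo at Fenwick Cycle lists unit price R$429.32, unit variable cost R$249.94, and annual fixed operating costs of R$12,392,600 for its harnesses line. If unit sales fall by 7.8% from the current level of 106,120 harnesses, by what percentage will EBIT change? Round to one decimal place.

At 106,120 units, contribution = 106,120 × R$179.38 = R$19,035,805.60.
Subtracting fixed costs: EBIT = R$19,035,805.60 − R$12,392,600 = R$6,643,205.60.
So DOL = total CM / EBIT = R$19,035,805.60 / R$6,643,205.60 = 2.8655.
So EBIT moves 2.8655 × (-7.8%) = -22.4%.

-22.4%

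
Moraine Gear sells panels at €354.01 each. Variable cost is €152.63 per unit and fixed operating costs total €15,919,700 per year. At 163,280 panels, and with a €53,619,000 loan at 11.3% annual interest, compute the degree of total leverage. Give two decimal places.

3.02

At 163,280 units, contribution = 163,280 × €201.38 = €32,881,326.40.
EBIT = €32,881,326.40 − €15,919,700 = €16,961,626.40. Interest = €6,058,947.00.
DOL = €32,881,326.40 ÷ €16,961,626.40 = 1.9386; DFL = €16,961,626.40 ÷ €10,902,679.40 = 1.5557.
DCL = DOL × DFL = 1.9386 × 1.5557 = 3.0159.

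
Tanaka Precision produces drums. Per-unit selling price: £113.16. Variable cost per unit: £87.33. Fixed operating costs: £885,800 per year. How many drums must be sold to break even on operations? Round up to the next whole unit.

34,294 drums

Each unit contributes £113.16 − £87.33 = £25.83.
Units to break even: £885,800 ÷ £25.83 = 34,293.46, rounded up to 34,294.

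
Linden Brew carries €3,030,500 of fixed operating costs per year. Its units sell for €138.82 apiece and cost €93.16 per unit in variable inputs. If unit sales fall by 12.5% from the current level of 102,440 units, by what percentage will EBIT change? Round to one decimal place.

Contribution at this volume is 102,440 × €45.66 = €4,677,410.40.
Operating income = contribution − fixed costs = €4,677,410.40 − €3,030,500 = €1,646,910.40.
DOL = contribution ÷ EBIT = €4,677,410.40 ÷ €1,646,910.40 = 2.8401.
%ΔEBIT = DOL × %ΔSales = 2.8401 × -12.5% = -35.5%.

-35.5%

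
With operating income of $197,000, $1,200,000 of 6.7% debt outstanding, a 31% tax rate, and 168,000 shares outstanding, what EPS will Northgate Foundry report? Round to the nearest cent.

Pre-tax income = $197,000 − $80,400.00 = $116,600.00.
Net income = $116,600.00 × (1 − 0.31) = $80,454.00.
EPS = $80,454.00 ÷ 168,000 = $0.48.

$0.48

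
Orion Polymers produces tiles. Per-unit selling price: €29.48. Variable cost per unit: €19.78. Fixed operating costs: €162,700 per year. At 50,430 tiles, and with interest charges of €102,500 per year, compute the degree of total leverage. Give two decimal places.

At 50,430 units, contribution = 50,430 × €9.70 = €489,171.00.
Subtracting fixed costs: EBIT = €489,171.00 − €162,700 = €326,471.00. Interest = €102,500.00, so EBIT − I = €223,971.00.
DCL = contribution ÷ (EBIT − I) = €489,171.00 ÷ €223,971.00 = 2.1841.

2.18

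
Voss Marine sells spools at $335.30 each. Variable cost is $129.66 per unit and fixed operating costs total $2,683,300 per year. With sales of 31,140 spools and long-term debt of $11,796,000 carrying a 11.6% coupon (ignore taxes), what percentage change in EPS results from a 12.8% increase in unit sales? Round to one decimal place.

+34.8%

Total contribution margin = 31,140 × $205.64 = $6,403,629.60.
Operating income = contribution − fixed costs = $6,403,629.60 − $2,683,300 = $3,720,329.60.
Interest = $1,368,336.00, so EBIT − I = $2,351,993.60.
Degree of combined leverage = contribution ÷ (EBIT − I) = $6,403,629.60 ÷ $2,351,993.60 = 2.7226.
EPS therefore changes by 2.7226 × (+12.8%) = +34.8%.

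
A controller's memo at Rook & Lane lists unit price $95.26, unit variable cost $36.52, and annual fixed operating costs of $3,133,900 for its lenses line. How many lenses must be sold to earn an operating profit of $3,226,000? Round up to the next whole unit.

Contribution margin per unit = $95.26 − $36.52 = $58.74.
Required volume = (fixed costs + target profit) ÷ CM = ($3,133,900 + $3,226,000) ÷ $58.74 = 108,272.05, so 108,273 lenses.

108,273 lenses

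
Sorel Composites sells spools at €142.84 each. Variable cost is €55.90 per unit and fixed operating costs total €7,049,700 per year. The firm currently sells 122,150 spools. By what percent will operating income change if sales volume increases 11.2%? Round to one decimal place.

At 122,150 units, contribution = 122,150 × €86.94 = €10,619,721.00.
Operating income = contribution − fixed costs = €10,619,721.00 − €7,049,700 = €3,570,021.00.
So DOL = total CM / EBIT = €10,619,721.00 / €3,570,021.00 = 2.9747.
Operating income changes by 2.9747 × +11.2% = +33.3%.

+33.3%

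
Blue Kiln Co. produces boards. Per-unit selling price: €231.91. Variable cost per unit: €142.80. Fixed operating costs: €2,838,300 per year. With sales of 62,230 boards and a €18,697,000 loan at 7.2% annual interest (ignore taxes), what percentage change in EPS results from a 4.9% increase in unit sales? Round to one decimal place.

+20.0%

At 62,230 units, contribution = 62,230 × €89.11 = €5,545,315.30.
EBIT = €5,545,315.30 − €2,838,300 = €2,707,015.30.
After interest of €1,346,184.00, pre-tax earnings = €1,360,831.30.
Degree of combined leverage = contribution ÷ (EBIT − I) = €5,545,315.30 ÷ €1,360,831.30 = 4.0749.
EPS therefore changes by 4.0749 × (+4.9%) = +20.0%.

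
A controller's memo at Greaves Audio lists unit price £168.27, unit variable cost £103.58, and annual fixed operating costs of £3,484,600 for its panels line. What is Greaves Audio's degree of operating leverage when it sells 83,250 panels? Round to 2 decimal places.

Total contribution margin = 83,250 × £64.69 = £5,385,442.50.
EBIT = £5,385,442.50 − £3,484,600 = £1,900,842.50.
DOL = contribution ÷ EBIT = £5,385,442.50 ÷ £1,900,842.50 = 2.8332.

2.83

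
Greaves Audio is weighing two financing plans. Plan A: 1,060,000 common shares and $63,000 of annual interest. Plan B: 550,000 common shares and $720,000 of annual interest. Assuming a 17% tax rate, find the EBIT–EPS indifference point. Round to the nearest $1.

$1,428,529

Set EPS_A = EPS_B: (EBIT − $63,000)(1 − 0.17) ÷ 1,060,000 = (EBIT − $720,000)(1 − 0.17) ÷ 550,000.
The (1 − t) factor cancels: (EBIT − 63,000) × 550,000 = (EBIT − 720,000) × 1,060,000.
EBIT × (1,060,000 − 550,000) = 720,000 × 1,060,000 − 63,000 × 550,000 = 728,550,000,000, so EBIT = 728,550,000,000 ÷ 510,000 = 1,428,529.41.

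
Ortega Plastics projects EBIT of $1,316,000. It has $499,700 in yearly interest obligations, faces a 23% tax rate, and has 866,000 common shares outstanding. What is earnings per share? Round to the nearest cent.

Interest = $499,700.00, so EBT = $1,316,000 − $499,700.00 = $816,300.00.
Net income = $816,300.00 × (1 − 0.23) = $628,551.00.
EPS = $628,551.00 ÷ 866,000 = $0.73.

$0.73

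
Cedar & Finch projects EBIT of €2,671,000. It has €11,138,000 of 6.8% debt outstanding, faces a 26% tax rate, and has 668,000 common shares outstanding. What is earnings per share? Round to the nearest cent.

Pre-tax income = €2,671,000 − €757,384.00 = €1,913,616.00.
Net income = €1,913,616.00 × (1 − 0.26) = €1,416,075.84.
EPS = €1,416,075.84 ÷ 668,000 = €2.12.

€2.12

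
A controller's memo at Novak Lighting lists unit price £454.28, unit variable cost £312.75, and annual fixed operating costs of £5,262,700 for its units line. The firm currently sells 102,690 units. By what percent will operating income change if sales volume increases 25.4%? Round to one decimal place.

Total contribution margin = 102,690 × £141.53 = £14,533,715.70.
EBIT = £14,533,715.70 − £5,262,700 = £9,271,015.70.
DOL = contribution ÷ EBIT = £14,533,715.70 ÷ £9,271,015.70 = 1.5677.
%ΔEBIT = DOL × %ΔSales = 1.5677 × +25.4% = +39.8%.

+39.8%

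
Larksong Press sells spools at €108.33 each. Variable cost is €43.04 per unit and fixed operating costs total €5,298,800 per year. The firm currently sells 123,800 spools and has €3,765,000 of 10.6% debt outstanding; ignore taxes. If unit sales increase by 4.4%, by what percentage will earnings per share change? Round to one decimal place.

+14.9%

Total contribution margin = 123,800 × €65.29 = €8,082,902.00.
Subtracting fixed costs: EBIT = €8,082,902.00 − €5,298,800 = €2,784,102.00.
Interest = €399,090.00, so EBIT − I = €2,385,012.00.
DCL = total CM / (EBIT − I) = €8,082,902.00 / €2,385,012.00 = 3.3890.
%ΔEPS = DCL × %ΔSales = 3.3890 × +4.4% = +14.9%.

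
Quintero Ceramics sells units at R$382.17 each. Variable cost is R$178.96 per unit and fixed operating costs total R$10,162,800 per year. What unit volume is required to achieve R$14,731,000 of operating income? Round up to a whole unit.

122,503 units

Each unit contributes R$382.17 − R$178.96 = R$203.21.
Need Q such that Q × R$203.21 − R$10,162,800 = R$14,731,000, i.e. Q = R$24,893,800 / R$203.21 = 122,502.83 → 122,503.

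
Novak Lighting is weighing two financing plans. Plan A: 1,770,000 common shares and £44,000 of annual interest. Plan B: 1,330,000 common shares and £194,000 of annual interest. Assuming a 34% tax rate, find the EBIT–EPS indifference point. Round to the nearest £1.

£647,409

At indifference, (EBIT − 44,000)(1 − t)/1,770,000 = (EBIT − 194,000)(1 − t)/1,330,000.
The (1 − t) factor cancels: (EBIT − 44,000) × 1,330,000 = (EBIT − 194,000) × 1,770,000.
EBIT × (1,770,000 − 1,330,000) = 194,000 × 1,770,000 − 44,000 × 1,330,000 = 284,860,000,000, so EBIT = 284,860,000,000 ÷ 440,000 = 647,409.09.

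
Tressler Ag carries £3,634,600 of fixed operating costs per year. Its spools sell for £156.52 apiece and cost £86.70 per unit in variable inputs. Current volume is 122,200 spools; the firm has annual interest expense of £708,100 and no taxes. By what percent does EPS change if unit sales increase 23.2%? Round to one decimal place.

Contribution at this volume is 122,200 × £69.82 = £8,532,004.00.
Subtracting fixed costs: EBIT = £8,532,004.00 − £3,634,600 = £4,897,404.00.
After interest of £708,100.00, pre-tax earnings = £4,189,304.00.
DCL = total CM / (EBIT − I) = £8,532,004.00 / £4,189,304.00 = 2.0366.
EPS therefore changes by 2.0366 × (+23.2%) = +47.2%.

+47.2%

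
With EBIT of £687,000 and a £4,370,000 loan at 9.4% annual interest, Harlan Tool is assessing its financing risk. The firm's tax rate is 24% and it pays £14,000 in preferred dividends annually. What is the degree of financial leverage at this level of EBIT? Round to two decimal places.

2.66

Interest = £410,780.00.
Preferred dividends grossed up pre-tax: £14,000 / (1 − 0.24) = £18,421.05.
DFL = EBIT ÷ [EBIT − I − D_p/(1−t)] = £687,000 ÷ [£687,000 − £410,780.00 − £18,421.05] = £687,000 ÷ £257,798.95 = 2.6649.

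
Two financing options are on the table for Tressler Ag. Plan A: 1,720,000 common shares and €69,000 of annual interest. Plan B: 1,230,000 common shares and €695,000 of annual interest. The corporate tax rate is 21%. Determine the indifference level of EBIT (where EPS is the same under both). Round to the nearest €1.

€2,266,388

Set EPS_A = EPS_B: (EBIT − €69,000)(1 − 0.21) ÷ 1,720,000 = (EBIT − €695,000)(1 − 0.21) ÷ 1,230,000.
The (1 − t) factor cancels: (EBIT − 69,000) × 1,230,000 = (EBIT − 695,000) × 1,720,000.
EBIT × (1,720,000 − 1,230,000) = 695,000 × 1,720,000 − 69,000 × 1,230,000 = 1,110,530,000,000, so EBIT = 1,110,530,000,000 ÷ 490,000 = 2,266,387.76.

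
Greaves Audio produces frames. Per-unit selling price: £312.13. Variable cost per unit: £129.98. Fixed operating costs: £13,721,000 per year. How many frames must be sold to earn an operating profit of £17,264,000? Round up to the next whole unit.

Each unit contributes £312.13 − £129.98 = £182.15.
Required volume = (fixed costs + target profit) ÷ CM = (£13,721,000 + £17,264,000) ÷ £182.15 = 170,107.05, so 170,108 frames.

170,108 frames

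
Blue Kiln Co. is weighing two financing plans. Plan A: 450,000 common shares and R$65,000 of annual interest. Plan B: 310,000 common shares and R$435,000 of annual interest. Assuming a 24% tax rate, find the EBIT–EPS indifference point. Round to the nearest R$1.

R$1,254,286

At indifference, (EBIT − 65,000)(1 − t)/450,000 = (EBIT − 435,000)(1 − t)/310,000.
The (1 − t) factor cancels: (EBIT − 65,000) × 310,000 = (EBIT − 435,000) × 450,000.
EBIT × (450,000 − 310,000) = 435,000 × 450,000 − 65,000 × 310,000 = 175,600,000,000, so EBIT = 175,600,000,000 ÷ 140,000 = 1,254,285.71.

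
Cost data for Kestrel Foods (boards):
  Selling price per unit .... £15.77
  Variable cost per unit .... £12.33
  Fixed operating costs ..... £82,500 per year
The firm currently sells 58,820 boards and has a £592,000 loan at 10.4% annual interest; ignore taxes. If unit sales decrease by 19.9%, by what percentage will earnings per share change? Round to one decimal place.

Contribution at this volume is 58,820 × £3.44 = £202,340.80.
Operating income = contribution − fixed costs = £202,340.80 − £82,500 = £119,840.80.
Interest = £61,568.00, so EBIT − I = £58,272.80.
Degree of combined leverage = contribution ÷ (EBIT − I) = £202,340.80 ÷ £58,272.80 = 3.4723.
EPS therefore changes by 3.4723 × (-19.9%) = -69.1%.

-69.1%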